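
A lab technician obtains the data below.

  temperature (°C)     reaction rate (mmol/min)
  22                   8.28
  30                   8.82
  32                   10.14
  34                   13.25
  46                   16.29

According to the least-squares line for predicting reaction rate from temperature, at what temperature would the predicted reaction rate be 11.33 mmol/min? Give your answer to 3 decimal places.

32.728

n = 5, Σx = 164, Σy = 56.78, Σxy = 1971.08, Σx² = 5680
Sxx = Σx² − (Σx)²/n = 5680 − 5379.2 = 300.8
Sxy = Σxy − (Σx)(Σy)/n = 1971.08 − 1862.384 = 108.696
b = Sxy/Sxx = 108.696/300.8 = 0.361356
a = ȳ − b·x̄ = 11.356 − 0.361356·32.8 = -0.496489
Set a + b·x = 11.33: x = (11.33 − (-0.496489)) / 0.361356 = 32.728049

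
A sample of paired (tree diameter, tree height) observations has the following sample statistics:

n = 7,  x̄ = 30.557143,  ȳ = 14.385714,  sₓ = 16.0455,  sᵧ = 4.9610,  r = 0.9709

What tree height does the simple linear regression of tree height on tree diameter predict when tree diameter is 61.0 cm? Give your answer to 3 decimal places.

23.524

b = r · sᵧ/sₓ = 0.9709 · 4.961/16.0455 = 0.300186
a = ȳ − b·x̄ = 14.385714 − 0.300186·30.557143 = 5.212887
ŷ(61.0) = a + b·61.0 = 5.212887 + 0.300186·61 = 23.524234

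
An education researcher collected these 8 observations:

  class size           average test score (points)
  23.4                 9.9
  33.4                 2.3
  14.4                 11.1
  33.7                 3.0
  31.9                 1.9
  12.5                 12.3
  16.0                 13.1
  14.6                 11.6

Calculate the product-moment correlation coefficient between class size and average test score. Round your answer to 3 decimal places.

n = 8, Σx = 179.9, Σy = 65.2, Σxy = 1162.74, Σx² = 4649.19, Σy² = 696.58
Sxx = Σx² − (Σx)²/n = 4649.19 − 4045.50125 = 603.68875
Sxy = Σxy − (Σx)(Σy)/n = 1162.74 − 1466.185 = -303.445
Syy = Σy² − (Σy)²/n = 696.58 − 531.38 = 165.2
r = Sxy/√(Sxx·Syy) = -303.445/√(99729.3815) = -303.445/315.799591 = -0.960878

-0.961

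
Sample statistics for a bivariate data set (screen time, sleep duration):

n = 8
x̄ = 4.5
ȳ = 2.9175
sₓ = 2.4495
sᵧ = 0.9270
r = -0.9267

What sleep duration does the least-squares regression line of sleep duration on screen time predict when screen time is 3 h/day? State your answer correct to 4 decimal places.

b = r · sᵧ/sₓ = -0.9267 · 0.927/2.4495 = -0.350705
a = ȳ − b·x̄ = 2.9175 − (-0.350705)·4.5 = 4.495671
ŷ(3) = a + b·3 = 4.495671 + (-0.350705)·3 = 3.443557

3.4436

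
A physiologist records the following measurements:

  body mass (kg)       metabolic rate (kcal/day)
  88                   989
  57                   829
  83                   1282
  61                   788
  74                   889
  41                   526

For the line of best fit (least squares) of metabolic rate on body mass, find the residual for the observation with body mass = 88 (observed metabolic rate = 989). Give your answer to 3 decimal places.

n = 6, Σx = 404, Σy = 5303, Σxy = 376111, Σx² = 28760
Sxx = Σx² − (Σx)²/n = 28760 − 27202.666667 = 1557.333333
Sxy = Σxy − (Σx)(Σy)/n = 376111 − 357068.666667 = 19042.333333
b = Sxy/Sxx = 19042.333333/1557.333333 = 12.227526
a = ȳ − b·x̄ = 883.833333 − 12.227526·67.333333 = 60.513271
ŷ(88) = 60.513271 + 12.227526·88 = 1136.535531
residual = y − ŷ = 989 − 1136.535531 = -147.535531

-147.536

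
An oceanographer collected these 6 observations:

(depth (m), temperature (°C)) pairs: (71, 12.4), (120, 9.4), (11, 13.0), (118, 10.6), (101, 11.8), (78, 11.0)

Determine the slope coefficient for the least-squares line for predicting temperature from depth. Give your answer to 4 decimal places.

-0.0266

n = 6, Σx = 499, Σy = 68.2, Σxy = 5452, Σx² = 49771
Sxx = Σx² − (Σx)²/n = 49771 − 41500.166667 = 8270.833333
Sxy = Σxy − (Σx)(Σy)/n = 5452 − 5671.966667 = -219.966667
b = Sxy/Sxx = -219.966667/8270.833333 = -0.026595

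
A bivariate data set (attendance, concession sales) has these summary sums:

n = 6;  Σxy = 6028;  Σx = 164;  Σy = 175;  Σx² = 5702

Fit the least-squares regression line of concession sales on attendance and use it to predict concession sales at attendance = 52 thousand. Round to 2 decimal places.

Sxx = Σx² − (Σx)²/n = 5702 − 4482.666667 = 1219.333333
Sxy = Σxy − (Σx)(Σy)/n = 6028 − 4783.333333 = 1244.666667
b = Sxy/Sxx = 1244.666667/1219.333333 = 1.020776
a = ȳ − b·x̄ = 29.166667 − 1.020776·27.333333 = 1.265446
ŷ(52) = a + b·52 = 1.265446 + 1.020776·52 = 54.345817

54.35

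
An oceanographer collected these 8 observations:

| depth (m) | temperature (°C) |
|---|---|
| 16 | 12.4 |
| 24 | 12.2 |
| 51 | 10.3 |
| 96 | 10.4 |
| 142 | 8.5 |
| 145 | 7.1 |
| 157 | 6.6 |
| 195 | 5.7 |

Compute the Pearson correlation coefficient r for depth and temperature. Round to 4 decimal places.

-0.9692

n = 8, Σx = 826, Σy = 73.2, Σxy = 6399.1, Σx² = 116512, Σy² = 715.56
Sxx = Σx² − (Σx)²/n = 116512 − 85284.5 = 31227.5
Sxy = Σxy − (Σx)(Σy)/n = 6399.1 − 7557.9 = -1158.8
Syy = Σy² − (Σy)²/n = 715.56 − 669.78 = 45.78
r = Sxy/√(Sxx·Syy) = -1158.8/√(1429594.95) = -1158.8/1195.656702 = -0.969175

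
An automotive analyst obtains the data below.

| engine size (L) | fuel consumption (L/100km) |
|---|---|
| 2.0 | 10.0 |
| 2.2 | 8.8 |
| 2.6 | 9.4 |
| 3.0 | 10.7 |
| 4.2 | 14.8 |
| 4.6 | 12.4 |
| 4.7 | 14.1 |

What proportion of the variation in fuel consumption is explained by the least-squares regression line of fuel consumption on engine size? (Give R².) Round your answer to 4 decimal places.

n = 7, Σx = 23.3, Σy = 80.2, Σxy = 281.37, Σx² = 85.49, Σy² = 951.9
Sxx = Σx² − (Σx)²/n = 85.49 − 77.555714 = 7.934286
Sxy = Σxy − (Σx)(Σy)/n = 281.37 − 266.951429 = 14.418571
Syy = Σy² − (Σy)²/n = 951.9 − 918.862857 = 33.037143
R² = Sxy²/(Sxx·Syy) = (14.418571)²/(7.934286·33.037143) = 0.793111

0.7931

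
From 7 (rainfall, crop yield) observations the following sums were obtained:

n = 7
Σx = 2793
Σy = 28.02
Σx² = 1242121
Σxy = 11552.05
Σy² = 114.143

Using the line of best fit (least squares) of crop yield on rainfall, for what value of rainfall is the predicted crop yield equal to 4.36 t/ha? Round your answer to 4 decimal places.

Sxx = Σx² − (Σx)²/n = 1242121 − 1114407 = 127714
Sxy = Σxy − (Σx)(Σy)/n = 11552.05 − 11179.98 = 372.07
b = Sxy/Sxx = 372.07/127714 = 0.002913
a = ȳ − b·x̄ = 4.002857 − 0.002913·399 = 2.840448
Set a + b·x = 4.36: x = (4.36 − 2.840448) / 0.002913 = 521.590219

521.5902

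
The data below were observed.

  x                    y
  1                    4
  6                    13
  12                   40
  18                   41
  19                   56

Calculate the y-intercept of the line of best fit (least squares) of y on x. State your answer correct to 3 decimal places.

0.821

n = 5, Σx = 56, Σy = 154, Σxy = 2364, Σx² = 866
Sxx = Σx² − (Σx)²/n = 866 − 627.2 = 238.8
Sxy = Σxy − (Σx)(Σy)/n = 2364 − 1724.8 = 639.2
b = Sxy/Sxx = 639.2/238.8 = 2.676717
a = ȳ − b·x̄ = 30.8 − 2.676717·11.2 = 0.820771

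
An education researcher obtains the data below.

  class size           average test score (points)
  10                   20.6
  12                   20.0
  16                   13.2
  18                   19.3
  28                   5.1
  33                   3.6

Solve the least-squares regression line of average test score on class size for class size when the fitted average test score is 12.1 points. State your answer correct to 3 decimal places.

21.437

n = 6, Σx = 117, Σy = 81.8, Σxy = 1266.2, Σx² = 2697
Sxx = Σx² − (Σx)²/n = 2697 − 2281.5 = 415.5
Sxy = Σxy − (Σx)(Σy)/n = 1266.2 − 1595.1 = -328.9
b = Sxy/Sxx = -328.9/415.5 = -0.791576
a = ȳ − b·x̄ = 13.633333 − (-0.791576)·19.5 = 29.069073
Set a + b·x = 12.1: x = (12.1 − 29.069073) / (-0.791576) = 21.437063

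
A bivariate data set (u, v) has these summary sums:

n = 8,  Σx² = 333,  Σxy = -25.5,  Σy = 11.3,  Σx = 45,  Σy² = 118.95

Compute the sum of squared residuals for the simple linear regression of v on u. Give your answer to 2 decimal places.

Sxx = Σx² − (Σx)²/n = 333 − 253.125 = 79.875
Sxy = Σxy − (Σx)(Σy)/n = -25.5 − 63.5625 = -89.0625
Syy = Σy² − (Σy)²/n = 118.95 − 15.96125 = 102.98875
b = Sxy/Sxx = -89.0625/79.875 = -1.115023
SSE = Syy − b·Sxy = 102.98875 − (-1.115023)·(-89.0625) = 3.681972

3.68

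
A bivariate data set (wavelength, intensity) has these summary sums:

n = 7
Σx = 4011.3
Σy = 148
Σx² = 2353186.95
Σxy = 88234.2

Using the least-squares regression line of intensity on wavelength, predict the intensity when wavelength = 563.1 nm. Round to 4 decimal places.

20.5187

Sxx = Σx² − (Σx)²/n = 2353186.95 − 2298646.812857 = 54540.137143
Sxy = Σxy − (Σx)(Σy)/n = 88234.2 − 84810.342857 = 3423.857143
b = Sxy/Sxx = 3423.857143/54540.137143 = 0.062777
a = ȳ − b·x̄ = 21.142857 − 0.062777·573.042857 = -14.830959
ŷ(563.1) = a + b·563.1 = -14.830959 + 0.062777·563.1 = 20.518676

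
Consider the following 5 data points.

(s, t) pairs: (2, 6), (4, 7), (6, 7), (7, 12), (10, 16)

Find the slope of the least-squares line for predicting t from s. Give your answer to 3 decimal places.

n = 5, Σx = 29, Σy = 48, Σxy = 326, Σx² = 205
Sxx = Σx² − (Σx)²/n = 205 − 168.2 = 36.8
Sxy = Σxy − (Σx)(Σy)/n = 326 − 278.4 = 47.6
b = Sxy/Sxx = 47.6/36.8 = 1.293478

1.293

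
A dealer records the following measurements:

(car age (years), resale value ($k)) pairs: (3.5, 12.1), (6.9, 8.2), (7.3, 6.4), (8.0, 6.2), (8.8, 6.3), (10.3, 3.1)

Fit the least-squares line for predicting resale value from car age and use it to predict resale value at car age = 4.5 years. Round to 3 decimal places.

10.815

n = 6, Σx = 44.8, Σy = 42.3, Σxy = 282.62, Σx² = 360.68
Sxx = Σx² − (Σx)²/n = 360.68 − 334.506667 = 26.173333
Sxy = Σxy − (Σx)(Σy)/n = 282.62 − 315.84 = -33.22
b = Sxy/Sxx = -33.22/26.173333 = -1.269231
a = ȳ − b·x̄ = 7.05 − (-1.269231)·7.466667 = 16.526923
ŷ(4.5) = a + b·4.5 = 16.526923 + (-1.269231)·4.5 = 10.815385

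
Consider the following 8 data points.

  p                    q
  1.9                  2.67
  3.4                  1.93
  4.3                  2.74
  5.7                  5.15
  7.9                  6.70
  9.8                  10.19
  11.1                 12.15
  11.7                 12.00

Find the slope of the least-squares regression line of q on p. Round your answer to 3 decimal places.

1.125

n = 8, Σx = 55.8, Σy = 53.53, Σxy = 480.829, Σx² = 484.7
Sxx = Σx² − (Σx)²/n = 484.7 − 389.205 = 95.495
Sxy = Σxy − (Σx)(Σy)/n = 480.829 − 373.37175 = 107.45725
b = Sxy/Sxx = 107.45725/95.495 = 1.125266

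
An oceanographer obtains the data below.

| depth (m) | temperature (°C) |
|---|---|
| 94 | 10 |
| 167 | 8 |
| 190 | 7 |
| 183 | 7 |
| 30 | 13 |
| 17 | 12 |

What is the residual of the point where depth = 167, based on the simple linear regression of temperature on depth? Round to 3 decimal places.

n = 6, Σx = 681, Σy = 57, Σxy = 5481, Σx² = 107503
Sxx = Σx² − (Σx)²/n = 107503 − 77293.5 = 30209.5
Sxy = Σxy − (Σx)(Σy)/n = 5481 − 6469.5 = -988.5
b = Sxy/Sxx = -988.5/30209.5 = -0.032721
a = ȳ − b·x̄ = 9.5 − (-0.032721)·113.5 = 13.213890
ŷ(167) = 13.213890 + (-0.032721)·167 = 7.749400
residual = y − ŷ = 8 − 7.749400 = 0.250600

0.251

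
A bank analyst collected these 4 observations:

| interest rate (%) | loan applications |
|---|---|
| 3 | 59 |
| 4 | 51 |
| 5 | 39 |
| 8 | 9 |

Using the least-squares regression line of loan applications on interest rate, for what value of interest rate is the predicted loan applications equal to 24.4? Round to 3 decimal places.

6.489

n = 4, Σx = 20, Σy = 158, Σxy = 648, Σx² = 114
Sxx = Σx² − (Σx)²/n = 114 − 100 = 14
Sxy = Σxy − (Σx)(Σy)/n = 648 − 790 = -142
b = Sxy/Sxx = -142/14 = -10.142857
a = ȳ − b·x̄ = 39.5 − (-10.142857)·5 = 90.214286
Set a + b·x = 24.4: x = (24.4 − 90.214286) / (-10.142857) = 6.488732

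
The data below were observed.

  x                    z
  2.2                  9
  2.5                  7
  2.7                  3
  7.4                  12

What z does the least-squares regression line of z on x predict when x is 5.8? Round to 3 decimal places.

9.978

n = 4, Σx = 14.8, Σy = 31, Σxy = 134.2, Σx² = 73.14
Sxx = Σx² − (Σx)²/n = 73.14 − 54.76 = 18.38
Sxy = Σxy − (Σx)(Σy)/n = 134.2 − 114.7 = 19.5
b = Sxy/Sxx = 19.5/18.38 = 1.060936
a = ȳ − b·x̄ = 7.75 − 1.060936·3.7 = 3.824538
ŷ(5.8) = a + b·5.8 = 3.824538 + 1.060936·5.8 = 9.977965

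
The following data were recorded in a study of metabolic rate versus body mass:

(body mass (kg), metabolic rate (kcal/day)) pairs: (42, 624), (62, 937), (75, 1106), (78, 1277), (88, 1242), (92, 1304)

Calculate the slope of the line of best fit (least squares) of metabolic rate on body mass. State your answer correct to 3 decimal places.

n = 6, Σx = 437, Σy = 6490, Σxy = 496122, Σx² = 33525
Sxx = Σx² − (Σx)²/n = 33525 − 31828.166667 = 1696.833333
Sxy = Σxy − (Σx)(Σy)/n = 496122 − 472688.333333 = 23433.666667
b = Sxy/Sxx = 23433.666667/1696.833333 = 13.810235

13.810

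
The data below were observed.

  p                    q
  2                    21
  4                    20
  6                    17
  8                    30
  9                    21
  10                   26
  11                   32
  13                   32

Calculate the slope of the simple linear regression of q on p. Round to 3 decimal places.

n = 8, Σx = 63, Σy = 199, Σxy = 1681, Σx² = 591
Sxx = Σx² − (Σx)²/n = 591 − 496.125 = 94.875
Sxy = Σxy − (Σx)(Σy)/n = 1681 − 1567.125 = 113.875
b = Sxy/Sxx = 113.875/94.875 = 1.200264

1.200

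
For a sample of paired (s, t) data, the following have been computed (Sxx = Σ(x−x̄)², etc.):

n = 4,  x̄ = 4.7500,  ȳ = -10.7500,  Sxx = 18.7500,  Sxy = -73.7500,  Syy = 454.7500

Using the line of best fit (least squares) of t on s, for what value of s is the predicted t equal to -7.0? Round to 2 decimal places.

3.80

b = Sxy/Sxx = -73.75/18.75 = -3.933333
a = ȳ − b·x̄ = -10.75 − (-3.933333)·4.75 = 7.933333
Set a + b·x = -7.0: x = (-7.0 − 7.933333) / (-3.933333) = 3.796610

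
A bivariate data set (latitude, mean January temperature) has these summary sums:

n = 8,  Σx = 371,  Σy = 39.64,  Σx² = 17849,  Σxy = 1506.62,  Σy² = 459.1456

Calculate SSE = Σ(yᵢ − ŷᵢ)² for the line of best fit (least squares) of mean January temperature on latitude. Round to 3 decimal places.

Sxx = Σx² − (Σx)²/n = 17849 − 17205.125 = 643.875
Sxy = Σxy − (Σx)(Σy)/n = 1506.62 − 1838.305 = -331.685
Syy = Σy² − (Σy)²/n = 459.1456 − 196.4162 = 262.7294
b = Sxy/Sxx = -331.685/643.875 = -0.515139
SSE = Syy − b·Sxy = 262.7294 − (-0.515139)·(-331.685) = 91.865584

91.866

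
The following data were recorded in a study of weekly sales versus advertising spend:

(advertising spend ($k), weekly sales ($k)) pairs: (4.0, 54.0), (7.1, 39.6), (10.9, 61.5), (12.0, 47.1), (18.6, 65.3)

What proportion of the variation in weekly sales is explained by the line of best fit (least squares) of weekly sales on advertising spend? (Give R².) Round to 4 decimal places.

n = 5, Σx = 52.6, Σy = 267.5, Σxy = 2947.29, Σx² = 675.18, Σy² = 14748.91
Sxx = Σx² − (Σx)²/n = 675.18 − 553.352 = 121.828
Sxy = Σxy − (Σx)(Σy)/n = 2947.29 − 2814.1 = 133.19
Syy = Σy² − (Σy)²/n = 14748.91 − 14311.25 = 437.66
R² = Sxy²/(Sxx·Syy) = (133.19)²/(121.828·437.66) = 0.332705

0.3327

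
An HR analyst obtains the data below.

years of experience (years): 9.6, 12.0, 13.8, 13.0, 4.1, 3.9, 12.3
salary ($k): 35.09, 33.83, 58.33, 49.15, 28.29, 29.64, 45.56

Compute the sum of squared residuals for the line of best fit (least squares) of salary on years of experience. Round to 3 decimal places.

243.994

n = 7, Σx = 68.7, Σy = 279.89, Σxy = 2978.701, Σx² = 778.91, Σy² = 11948.4557
Sxx = Σx² − (Σx)²/n = 778.91 − 674.241429 = 104.668571
Sxy = Σxy − (Σx)(Σy)/n = 2978.701 − 2746.920429 = 231.780571
Syy = Σy² − (Σy)²/n = 11948.4557 − 11191.201729 = 757.253971
b = Sxy/Sxx = 231.780571/104.668571 = 2.214424
SSE = Syy − b·Sxy = 757.253971 − 2.214424·231.780571 = 243.993567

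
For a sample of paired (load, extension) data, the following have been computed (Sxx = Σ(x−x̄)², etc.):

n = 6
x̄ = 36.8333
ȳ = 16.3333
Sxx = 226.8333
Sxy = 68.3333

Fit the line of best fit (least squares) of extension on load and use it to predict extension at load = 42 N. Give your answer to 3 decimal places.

17.890

b = Sxy/Sxx = 68.3333/226.8333 = 0.301249
a = ȳ − b·x̄ = 16.3333 − 0.301249·36.8333 = 5.237306
ŷ(42) = a + b·42 = 5.237306 + 0.301249·42 = 17.889763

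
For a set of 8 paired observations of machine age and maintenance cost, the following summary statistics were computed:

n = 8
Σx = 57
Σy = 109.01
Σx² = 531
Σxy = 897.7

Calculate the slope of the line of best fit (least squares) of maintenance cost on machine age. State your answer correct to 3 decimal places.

Sxx = Σx² − (Σx)²/n = 531 − 406.125 = 124.875
Sxy = Σxy − (Σx)(Σy)/n = 897.7 − 776.69625 = 121.00375
b = Sxy/Sxx = 121.00375/124.875 = 0.968999

0.969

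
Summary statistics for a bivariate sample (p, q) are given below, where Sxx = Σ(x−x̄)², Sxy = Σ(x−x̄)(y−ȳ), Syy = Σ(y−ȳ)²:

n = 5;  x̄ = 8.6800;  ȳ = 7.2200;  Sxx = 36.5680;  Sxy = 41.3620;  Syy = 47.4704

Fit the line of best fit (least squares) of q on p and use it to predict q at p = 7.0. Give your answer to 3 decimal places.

b = Sxy/Sxx = 41.362/36.568 = 1.131098
a = ȳ − b·x̄ = 7.22 − 1.131098·8.68 = -2.597933
ŷ(7.0) = a + b·7.0 = -2.597933 + 1.131098·7 = 5.319755

5.320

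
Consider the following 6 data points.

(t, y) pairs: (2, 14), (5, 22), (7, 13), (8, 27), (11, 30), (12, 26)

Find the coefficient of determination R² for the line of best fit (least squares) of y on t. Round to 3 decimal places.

0.542

n = 6, Σx = 45, Σy = 132, Σxy = 1087, Σx² = 407, Σy² = 3154
Sxx = Σx² − (Σx)²/n = 407 − 337.5 = 69.5
Sxy = Σxy − (Σx)(Σy)/n = 1087 − 990 = 97
Syy = Σy² − (Σy)²/n = 3154 − 2904 = 250
R² = Sxy²/(Sxx·Syy) = (97)²/(69.5·250) = 0.541525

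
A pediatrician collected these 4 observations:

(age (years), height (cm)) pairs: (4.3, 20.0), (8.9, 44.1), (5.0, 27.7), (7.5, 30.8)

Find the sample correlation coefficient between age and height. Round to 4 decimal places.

0.9313

n = 4, Σx = 25.7, Σy = 122.6, Σxy = 847.99, Σx² = 178.95, Σy² = 4060.74
Sxx = Σx² − (Σx)²/n = 178.95 − 165.1225 = 13.8275
Sxy = Σxy − (Σx)(Σy)/n = 847.99 − 787.705 = 60.285
Syy = Σy² − (Σy)²/n = 4060.74 − 3757.69 = 303.05
r = Sxy/√(Sxx·Syy) = 60.285/√(4190.423875) = 60.285/64.733483 = 0.931280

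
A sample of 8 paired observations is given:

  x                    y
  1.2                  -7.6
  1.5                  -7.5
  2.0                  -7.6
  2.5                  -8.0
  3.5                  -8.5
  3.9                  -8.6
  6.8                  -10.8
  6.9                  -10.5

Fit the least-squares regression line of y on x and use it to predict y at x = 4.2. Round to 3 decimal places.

-9.020

n = 8, Σx = 28.3, Σy = -69.1, Σxy = -264.75, Σx² = 135.25
Sxx = Σx² − (Σx)²/n = 135.25 − 100.11125 = 35.13875
Sxy = Σxy − (Σx)(Σy)/n = -264.75 − (-244.44125) = -20.30875
b = Sxy/Sxx = -20.30875/35.13875 = -0.577959
a = ȳ − b·x̄ = -8.6375 − (-0.577959)·3.5375 = -6.592971
ŷ(4.2) = a + b·4.2 = -6.592971 + (-0.577959)·4.2 = -9.020398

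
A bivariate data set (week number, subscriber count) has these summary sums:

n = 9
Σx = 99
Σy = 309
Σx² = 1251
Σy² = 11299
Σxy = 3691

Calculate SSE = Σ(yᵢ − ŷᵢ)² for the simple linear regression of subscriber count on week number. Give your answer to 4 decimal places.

163.6790

Sxx = Σx² − (Σx)²/n = 1251 − 1089 = 162
Sxy = Σxy − (Σx)(Σy)/n = 3691 − 3399 = 292
Syy = Σy² − (Σy)²/n = 11299 − 10609 = 690
b = Sxy/Sxx = 292/162 = 1.802469
SSE = Syy − b·Sxy = 690 − 1.802469·292 = 163.679012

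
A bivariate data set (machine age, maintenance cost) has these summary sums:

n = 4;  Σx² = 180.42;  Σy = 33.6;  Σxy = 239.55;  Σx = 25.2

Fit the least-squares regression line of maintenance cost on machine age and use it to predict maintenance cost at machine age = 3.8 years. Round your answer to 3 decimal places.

5.183

Sxx = Σx² − (Σx)²/n = 180.42 − 158.76 = 21.66
Sxy = Σxy − (Σx)(Σy)/n = 239.55 − 211.68 = 27.87
b = Sxy/Sxx = 27.87/21.66 = 1.286704
a = ȳ − b·x̄ = 8.4 − 1.286704·6.3 = 0.293767
ŷ(3.8) = a + b·3.8 = 0.293767 + 1.286704·3.8 = 5.183241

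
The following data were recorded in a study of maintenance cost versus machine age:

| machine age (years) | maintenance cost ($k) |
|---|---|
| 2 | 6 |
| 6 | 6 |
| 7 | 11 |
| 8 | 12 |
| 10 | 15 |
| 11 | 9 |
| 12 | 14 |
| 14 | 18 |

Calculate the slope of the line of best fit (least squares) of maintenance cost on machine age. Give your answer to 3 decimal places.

0.924

n = 8, Σx = 70, Σy = 91, Σxy = 890, Σx² = 714
Sxx = Σx² − (Σx)²/n = 714 − 612.5 = 101.5
Sxy = Σxy − (Σx)(Σy)/n = 890 − 796.25 = 93.75
b = Sxy/Sxx = 93.75/101.5 = 0.923645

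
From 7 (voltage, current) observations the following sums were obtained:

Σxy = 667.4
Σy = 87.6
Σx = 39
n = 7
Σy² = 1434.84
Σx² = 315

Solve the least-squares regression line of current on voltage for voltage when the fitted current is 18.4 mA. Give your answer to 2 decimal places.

Sxx = Σx² − (Σx)²/n = 315 − 217.285714 = 97.714286
Sxy = Σxy − (Σx)(Σy)/n = 667.4 − 488.057143 = 179.342857
b = Sxy/Sxx = 179.342857/97.714286 = 1.835380
a = ȳ − b·x̄ = 12.514286 − 1.835380·5.571429 = 2.288596
Set a + b·x = 18.4: x = (18.4 − 2.288596) / 1.835380 = 8.778238

8.78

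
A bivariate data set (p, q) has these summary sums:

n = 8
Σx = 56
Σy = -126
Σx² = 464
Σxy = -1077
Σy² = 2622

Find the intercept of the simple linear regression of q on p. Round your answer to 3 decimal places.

3.208

Sxx = Σx² − (Σx)²/n = 464 − 392 = 72
Sxy = Σxy − (Σx)(Σy)/n = -1077 − (-882) = -195
b = Sxy/Sxx = -195/72 = -2.708333
a = ȳ − b·x̄ = -15.75 − (-2.708333)·7 = 3.208333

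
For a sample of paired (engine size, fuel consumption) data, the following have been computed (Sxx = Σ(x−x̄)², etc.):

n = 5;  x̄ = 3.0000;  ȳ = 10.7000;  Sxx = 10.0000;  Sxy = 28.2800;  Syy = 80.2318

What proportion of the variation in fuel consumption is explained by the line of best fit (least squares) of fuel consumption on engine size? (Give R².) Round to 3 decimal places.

0.997

R² = Sxy²/(Sxx·Syy) = (28.28)²/(10·80.2318) = 0.996810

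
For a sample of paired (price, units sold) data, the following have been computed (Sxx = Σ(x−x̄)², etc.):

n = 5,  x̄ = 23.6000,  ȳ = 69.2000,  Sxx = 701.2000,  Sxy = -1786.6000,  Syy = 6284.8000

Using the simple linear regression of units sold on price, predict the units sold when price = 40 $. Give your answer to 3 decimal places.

27.414

b = Sxy/Sxx = -1786.6/701.2 = -2.547918
a = ȳ − b·x̄ = 69.2 − (-2.547918)·23.6 = 129.330861
ŷ(40) = a + b·40 = 129.330861 + (-2.547918)·40 = 27.414147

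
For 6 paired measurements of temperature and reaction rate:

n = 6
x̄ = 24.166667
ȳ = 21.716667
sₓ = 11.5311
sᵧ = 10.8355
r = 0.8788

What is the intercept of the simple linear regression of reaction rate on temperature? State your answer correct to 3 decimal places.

1.760

b = r · sᵧ/sₓ = 0.8788 · 10.8355/11.5311 = 0.825787
a = ȳ − b·x̄ = 21.716667 − 0.825787·24.166667 = 1.760137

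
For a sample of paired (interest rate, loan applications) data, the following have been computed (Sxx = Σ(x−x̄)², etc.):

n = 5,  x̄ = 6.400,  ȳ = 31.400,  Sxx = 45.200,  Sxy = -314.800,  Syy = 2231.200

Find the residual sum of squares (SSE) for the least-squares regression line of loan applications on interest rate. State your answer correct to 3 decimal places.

b = Sxy/Sxx = -314.8/45.2 = -6.964602
SSE = Syy − b·Sxy = 2231.2 − (-6.964602)·(-314.8) = 38.743363

38.743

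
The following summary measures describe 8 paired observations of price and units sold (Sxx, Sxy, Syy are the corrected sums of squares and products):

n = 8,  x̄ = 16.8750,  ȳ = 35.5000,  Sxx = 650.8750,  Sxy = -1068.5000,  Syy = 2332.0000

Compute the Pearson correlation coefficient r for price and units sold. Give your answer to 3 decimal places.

-0.867

r = Sxy/√(Sxx·Syy) = -1068.5/√(1517840.5) = -1068.5/1232.006696 = -0.867284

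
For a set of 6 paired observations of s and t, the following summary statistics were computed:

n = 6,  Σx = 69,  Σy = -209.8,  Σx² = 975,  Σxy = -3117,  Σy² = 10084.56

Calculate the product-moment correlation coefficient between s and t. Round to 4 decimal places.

-0.9972

Sxx = Σx² − (Σx)²/n = 975 − 793.5 = 181.5
Sxy = Σxy − (Σx)(Σy)/n = -3117 − (-2412.7) = -704.3
Syy = Σy² − (Σy)²/n = 10084.56 − 7336.006667 = 2748.553333
r = Sxy/√(Sxx·Syy) = -704.3/√(498862.43) = -704.3/706.301940 = -0.997166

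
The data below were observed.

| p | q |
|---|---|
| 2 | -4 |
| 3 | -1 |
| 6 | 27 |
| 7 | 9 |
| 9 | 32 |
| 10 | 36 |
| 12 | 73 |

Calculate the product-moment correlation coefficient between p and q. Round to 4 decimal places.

n = 7, Σx = 49, Σy = 172, Σxy = 1738, Σx² = 423, Σy² = 8476
Sxx = Σx² − (Σx)²/n = 423 − 343 = 80
Sxy = Σxy − (Σx)(Σy)/n = 1738 − 1204 = 534
Syy = Σy² − (Σy)²/n = 8476 − 4226.285714 = 4249.714286
r = Sxy/√(Sxx·Syy) = 534/√(339977.142857) = 534/583.075589 = 0.915833

0.9158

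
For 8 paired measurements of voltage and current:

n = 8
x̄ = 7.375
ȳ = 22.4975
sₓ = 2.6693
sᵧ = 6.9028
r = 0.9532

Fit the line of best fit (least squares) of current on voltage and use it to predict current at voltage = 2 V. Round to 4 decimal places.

9.2483

b = r · sᵧ/sₓ = 0.9532 · 6.9028/2.6693 = 2.464972
a = ȳ − b·x̄ = 22.4975 − 2.464972·7.375 = 4.318334
ŷ(2) = a + b·2 = 4.318334 + 2.464972·2 = 9.248277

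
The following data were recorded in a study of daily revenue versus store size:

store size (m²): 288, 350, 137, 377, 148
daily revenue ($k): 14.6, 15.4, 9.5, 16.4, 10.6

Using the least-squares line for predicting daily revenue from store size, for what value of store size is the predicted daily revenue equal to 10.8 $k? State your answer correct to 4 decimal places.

167.4932

n = 5, Σx = 1300, Σy = 66.5, Σxy = 18647.9, Σx² = 388246
Sxx = Σx² − (Σx)²/n = 388246 − 338000 = 50246
Sxy = Σxy − (Σx)(Σy)/n = 18647.9 − 17290 = 1357.9
b = Sxy/Sxx = 1357.9/50246 = 0.027025
a = ȳ − b·x̄ = 13.3 − 0.027025·260 = 6.273490
Set a + b·x = 10.8: x = (10.8 − 6.273490) / 0.027025 = 167.493188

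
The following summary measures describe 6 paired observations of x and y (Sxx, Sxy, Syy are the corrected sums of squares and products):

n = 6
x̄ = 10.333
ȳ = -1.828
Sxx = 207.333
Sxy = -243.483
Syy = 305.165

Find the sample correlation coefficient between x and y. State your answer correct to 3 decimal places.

r = Sxy/√(Sxx·Syy) = -243.483/√(63270.774945) = -243.483/251.536826 = -0.967982

-0.968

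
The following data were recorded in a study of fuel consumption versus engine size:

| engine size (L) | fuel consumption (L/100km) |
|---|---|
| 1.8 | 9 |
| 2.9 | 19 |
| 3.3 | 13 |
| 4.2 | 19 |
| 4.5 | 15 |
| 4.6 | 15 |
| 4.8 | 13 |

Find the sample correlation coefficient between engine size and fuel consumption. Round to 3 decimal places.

n = 7, Σx = 26.1, Σy = 103, Σxy = 392.9, Σx² = 104.63, Σy² = 1591
Sxx = Σx² − (Σx)²/n = 104.63 − 97.315714 = 7.314286
Sxy = Σxy − (Σx)(Σy)/n = 392.9 − 384.042857 = 8.857143
Syy = Σy² − (Σy)²/n = 1591 − 1515.571429 = 75.428571
r = Sxy/√(Sxx·Syy) = 8.857143/√(551.706122) = 8.857143/23.488425 = 0.377085

0.377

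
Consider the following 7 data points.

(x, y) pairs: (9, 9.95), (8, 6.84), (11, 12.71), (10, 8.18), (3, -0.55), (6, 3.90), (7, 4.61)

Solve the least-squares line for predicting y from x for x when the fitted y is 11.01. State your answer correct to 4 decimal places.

10.5895

n = 7, Σx = 54, Σy = 45.64, Σxy = 419.9, Σx² = 460
Sxx = Σx² − (Σx)²/n = 460 − 416.571429 = 43.428571
Sxy = Σxy − (Σx)(Σy)/n = 419.9 − 352.08 = 67.82
b = Sxy/Sxx = 67.82/43.428571 = 1.561645
a = ȳ − b·x̄ = 6.52 − 1.561645·7.714286 = -5.526974
Set a + b·x = 11.01: x = (11.01 − (-5.526974)) / 1.561645 = 10.589459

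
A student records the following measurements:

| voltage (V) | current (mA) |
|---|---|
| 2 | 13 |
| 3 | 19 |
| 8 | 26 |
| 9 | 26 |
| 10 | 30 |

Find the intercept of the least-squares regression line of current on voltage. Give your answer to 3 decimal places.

11.323

n = 5, Σx = 32, Σy = 114, Σxy = 825, Σx² = 258
Sxx = Σx² − (Σx)²/n = 258 − 204.8 = 53.2
Sxy = Σxy − (Σx)(Σy)/n = 825 − 729.6 = 95.4
b = Sxy/Sxx = 95.4/53.2 = 1.793233
a = ȳ − b·x̄ = 22.8 − 1.793233·6.4 = 11.323308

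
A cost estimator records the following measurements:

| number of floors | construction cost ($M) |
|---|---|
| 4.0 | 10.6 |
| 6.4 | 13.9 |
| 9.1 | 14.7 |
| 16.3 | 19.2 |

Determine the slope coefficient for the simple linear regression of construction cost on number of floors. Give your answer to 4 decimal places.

0.6515

n = 4, Σx = 35.8, Σy = 58.4, Σxy = 578.09, Σx² = 405.46
Sxx = Σx² − (Σx)²/n = 405.46 − 320.41 = 85.05
Sxy = Σxy − (Σx)(Σy)/n = 578.09 − 522.68 = 55.41
b = Sxy/Sxx = 55.41/85.05 = 0.651499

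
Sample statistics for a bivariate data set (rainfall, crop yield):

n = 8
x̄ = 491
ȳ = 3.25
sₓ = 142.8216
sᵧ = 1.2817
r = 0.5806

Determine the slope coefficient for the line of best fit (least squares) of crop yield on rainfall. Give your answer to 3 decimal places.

b = r · sᵧ/sₓ = 0.5806 · 1.2817/142.8216 = 0.005210

0.005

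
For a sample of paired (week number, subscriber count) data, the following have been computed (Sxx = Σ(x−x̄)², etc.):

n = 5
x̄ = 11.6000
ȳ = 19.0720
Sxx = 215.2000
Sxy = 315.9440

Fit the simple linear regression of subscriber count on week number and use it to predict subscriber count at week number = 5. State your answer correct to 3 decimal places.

9.382

b = Sxy/Sxx = 315.944/215.2 = 1.468141
a = ȳ − b·x̄ = 19.072 − 1.468141·11.6 = 2.041561
ŷ(5) = a + b·5 = 2.041561 + 1.468141·5 = 9.382268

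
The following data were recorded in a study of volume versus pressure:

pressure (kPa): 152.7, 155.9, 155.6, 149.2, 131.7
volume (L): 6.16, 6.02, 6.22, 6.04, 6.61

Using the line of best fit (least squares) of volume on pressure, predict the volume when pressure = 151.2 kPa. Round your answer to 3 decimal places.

n = 5, Σx = 745.1, Σy = 31.05, Σxy = 4618.687, Σx² = 111438.99
Sxx = Σx² − (Σx)²/n = 111438.99 − 111034.802 = 404.188
Sxy = Σxy − (Σx)(Σy)/n = 4618.687 − 4627.071 = -8.384
b = Sxy/Sxx = -8.384/404.188 = -0.020743
a = ȳ − b·x̄ = 6.21 − (-0.020743)·149.02 = 9.301095
ŷ(151.2) = a + b·151.2 = 9.301095 + (-0.020743)·151.2 = 6.164781

6.165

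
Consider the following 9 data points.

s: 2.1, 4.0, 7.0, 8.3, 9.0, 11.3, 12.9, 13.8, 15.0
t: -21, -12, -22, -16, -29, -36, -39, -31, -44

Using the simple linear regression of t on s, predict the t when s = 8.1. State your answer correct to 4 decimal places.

n = 9, Σx = 83.4, Σy = -250, Σxy = -2637.6, Σx² = 928.84
Sxx = Σx² − (Σx)²/n = 928.84 − 772.84 = 156
Sxy = Σxy − (Σx)(Σy)/n = -2637.6 − (-2316.666667) = -320.933333
b = Sxy/Sxx = -320.933333/156 = -2.057265
a = ȳ − b·x̄ = -27.777778 − (-2.057265)·9.266667 = -8.713789
ŷ(8.1) = a + b·8.1 = -8.713789 + (-2.057265)·8.1 = -25.377635

-25.3776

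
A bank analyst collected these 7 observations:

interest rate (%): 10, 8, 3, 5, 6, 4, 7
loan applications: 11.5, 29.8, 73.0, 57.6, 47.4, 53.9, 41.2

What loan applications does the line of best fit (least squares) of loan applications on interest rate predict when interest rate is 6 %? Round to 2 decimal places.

n = 7, Σx = 43, Σy = 314.4, Σxy = 1648.8, Σx² = 299
Sxx = Σx² − (Σx)²/n = 299 − 264.142857 = 34.857143
Sxy = Σxy − (Σx)(Σy)/n = 1648.8 − 1931.314286 = -282.514286
b = Sxy/Sxx = -282.514286/34.857143 = -8.104918
a = ȳ − b·x̄ = 44.914286 − (-8.104918)·6.142857 = 94.701639
ŷ(6) = a + b·6 = 94.701639 + (-8.104918)·6 = 46.072131

46.07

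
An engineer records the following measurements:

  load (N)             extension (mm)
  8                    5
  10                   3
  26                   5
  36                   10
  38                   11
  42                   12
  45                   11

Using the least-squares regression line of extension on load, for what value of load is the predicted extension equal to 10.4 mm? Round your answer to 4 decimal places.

n = 7, Σx = 205, Σy = 57, Σxy = 1977, Σx² = 7369
Sxx = Σx² − (Σx)²/n = 7369 − 6003.571429 = 1365.428571
Sxy = Σxy − (Σx)(Σy)/n = 1977 − 1669.285714 = 307.714286
b = Sxy/Sxx = 307.714286/1365.428571 = 0.225361
a = ȳ − b·x̄ = 8.142857 − 0.225361·29.285714 = 1.543001
Set a + b·x = 10.4: x = (10.4 − 1.543001) / 0.225361 = 39.301393

39.3014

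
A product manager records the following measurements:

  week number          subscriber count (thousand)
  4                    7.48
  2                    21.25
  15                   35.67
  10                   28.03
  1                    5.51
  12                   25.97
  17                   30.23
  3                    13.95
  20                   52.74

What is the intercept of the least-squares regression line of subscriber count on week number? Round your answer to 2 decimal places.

7.11

n = 9, Σx = 84, Σy = 220.83, Σxy = 2815.48, Σx² = 1188
Sxx = Σx² − (Σx)²/n = 1188 − 784 = 404
Sxy = Σxy − (Σx)(Σy)/n = 2815.48 − 2061.08 = 754.4
b = Sxy/Sxx = 754.4/404 = 1.867327
a = ȳ − b·x̄ = 24.536667 − 1.867327·9.333333 = 7.108284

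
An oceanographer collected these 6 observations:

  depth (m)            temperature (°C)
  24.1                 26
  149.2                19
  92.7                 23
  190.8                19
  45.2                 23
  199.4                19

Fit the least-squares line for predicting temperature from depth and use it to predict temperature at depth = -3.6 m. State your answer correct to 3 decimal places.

26.003

n = 6, Σx = 701.4, Σy = 129, Σxy = 14046.9, Σx² = 109642.78
Sxx = Σx² − (Σx)²/n = 109642.78 − 81993.66 = 27649.12
Sxy = Σxy − (Σx)(Σy)/n = 14046.9 − 15080.1 = -1033.2
b = Sxy/Sxx = -1033.2/27649.12 = -0.037368
a = ȳ − b·x̄ = 21.5 − (-0.037368)·116.9 = 25.868352
ŷ(-3.6) = a + b·-3.6 = 25.868352 + (-0.037368)·(-3.6) = 26.002877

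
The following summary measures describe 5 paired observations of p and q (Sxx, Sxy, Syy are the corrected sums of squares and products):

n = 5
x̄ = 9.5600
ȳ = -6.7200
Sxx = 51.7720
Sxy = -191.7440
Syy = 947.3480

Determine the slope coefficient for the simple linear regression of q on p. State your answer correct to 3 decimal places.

b = Sxy/Sxx = -191.744/51.772 = -3.703624

-3.704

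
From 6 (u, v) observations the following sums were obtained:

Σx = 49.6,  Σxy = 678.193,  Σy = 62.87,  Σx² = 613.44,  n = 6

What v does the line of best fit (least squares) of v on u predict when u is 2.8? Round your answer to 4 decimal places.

6.2196

Sxx = Σx² − (Σx)²/n = 613.44 − 410.026667 = 203.413333
Sxy = Σxy − (Σx)(Σy)/n = 678.193 − 519.725333 = 158.467667
b = Sxy/Sxx = 158.467667/203.413333 = 0.779043
a = ȳ − b·x̄ = 10.478333 − 0.779043·8.266667 = 4.038247
ŷ(2.8) = a + b·2.8 = 4.038247 + 0.779043·2.8 = 6.219567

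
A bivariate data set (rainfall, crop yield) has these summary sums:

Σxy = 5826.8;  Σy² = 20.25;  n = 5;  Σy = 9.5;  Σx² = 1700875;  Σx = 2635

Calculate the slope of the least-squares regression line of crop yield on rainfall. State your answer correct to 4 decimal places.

Sxx = Σx² − (Σx)²/n = 1700875 − 1388645 = 312230
Sxy = Σxy − (Σx)(Σy)/n = 5826.8 − 5006.5 = 820.3
b = Sxy/Sxx = 820.3/312230 = 0.002627

0.0026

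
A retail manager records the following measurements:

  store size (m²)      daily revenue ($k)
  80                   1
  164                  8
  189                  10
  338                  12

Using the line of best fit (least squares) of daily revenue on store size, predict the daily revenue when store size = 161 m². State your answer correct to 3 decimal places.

6.501

n = 4, Σx = 771, Σy = 31, Σxy = 7338, Σx² = 183261
Sxx = Σx² − (Σx)²/n = 183261 − 148610.25 = 34650.75
Sxy = Σxy − (Σx)(Σy)/n = 7338 − 5975.25 = 1362.75
b = Sxy/Sxx = 1362.75/34650.75 = 0.039328
a = ȳ − b·x̄ = 7.75 − 0.039328·192.75 = 0.169498
ŷ(161) = a + b·161 = 0.169498 + 0.039328·161 = 6.501331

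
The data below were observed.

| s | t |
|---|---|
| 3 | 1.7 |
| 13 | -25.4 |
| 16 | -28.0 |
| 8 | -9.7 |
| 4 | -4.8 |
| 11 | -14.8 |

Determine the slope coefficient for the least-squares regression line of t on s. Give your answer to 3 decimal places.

n = 6, Σx = 55, Σy = -81, Σxy = -1032.7, Σx² = 635
Sxx = Σx² − (Σx)²/n = 635 − 504.166667 = 130.833333
Sxy = Σxy − (Σx)(Σy)/n = -1032.7 − (-742.5) = -290.2
b = Sxy/Sxx = -290.2/130.833333 = -2.218089

-2.218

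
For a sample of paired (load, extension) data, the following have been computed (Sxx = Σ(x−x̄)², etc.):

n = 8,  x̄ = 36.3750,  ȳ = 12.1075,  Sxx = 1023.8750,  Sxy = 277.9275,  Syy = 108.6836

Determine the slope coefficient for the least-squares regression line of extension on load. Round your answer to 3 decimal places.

0.271

b = Sxy/Sxx = 277.9275/1023.875 = 0.271447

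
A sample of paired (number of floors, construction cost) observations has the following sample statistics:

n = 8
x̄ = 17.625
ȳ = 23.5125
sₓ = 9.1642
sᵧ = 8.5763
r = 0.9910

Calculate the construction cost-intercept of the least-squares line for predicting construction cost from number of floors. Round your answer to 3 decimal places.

b = r · sᵧ/sₓ = 0.991 · 8.5763/9.1642 = 0.927426
a = ȳ − b·x̄ = 23.5125 − 0.927426·17.625 = 7.166625

7.167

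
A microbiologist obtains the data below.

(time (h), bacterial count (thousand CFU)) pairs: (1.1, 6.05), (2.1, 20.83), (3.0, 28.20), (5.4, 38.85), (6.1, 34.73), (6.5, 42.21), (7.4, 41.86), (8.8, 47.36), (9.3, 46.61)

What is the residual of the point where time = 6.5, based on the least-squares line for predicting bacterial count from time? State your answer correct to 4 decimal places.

n = 9, Σx = 49.7, Σy = 306.7, Σxy = 1991.011, Σx² = 341.93
Sxx = Σx² − (Σx)²/n = 341.93 − 274.454444 = 67.475556
Sxy = Σxy − (Σx)(Σy)/n = 1991.011 − 1693.665556 = 297.345444
b = Sxy/Sxx = 297.345444/67.475556 = 4.406714
a = ȳ − b·x̄ = 34.077778 − 4.406714·5.522222 = 9.742926
ŷ(6.5) = 9.742926 + 4.406714·6.5 = 38.386564
residual = y − ŷ = 42.21 − 38.386564 = 3.823436

3.8234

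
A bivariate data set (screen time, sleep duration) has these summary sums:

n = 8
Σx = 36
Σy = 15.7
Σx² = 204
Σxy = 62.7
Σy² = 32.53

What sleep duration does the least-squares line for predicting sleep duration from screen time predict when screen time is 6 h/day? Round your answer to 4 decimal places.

Sxx = Σx² − (Σx)²/n = 204 − 162 = 42
Sxy = Σxy − (Σx)(Σy)/n = 62.7 − 70.65 = -7.95
b = Sxy/Sxx = -7.95/42 = -0.189286
a = ȳ − b·x̄ = 1.9625 − (-0.189286)·4.5 = 2.814286
ŷ(6) = a + b·6 = 2.814286 + (-0.189286)·6 = 1.678571

1.6786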